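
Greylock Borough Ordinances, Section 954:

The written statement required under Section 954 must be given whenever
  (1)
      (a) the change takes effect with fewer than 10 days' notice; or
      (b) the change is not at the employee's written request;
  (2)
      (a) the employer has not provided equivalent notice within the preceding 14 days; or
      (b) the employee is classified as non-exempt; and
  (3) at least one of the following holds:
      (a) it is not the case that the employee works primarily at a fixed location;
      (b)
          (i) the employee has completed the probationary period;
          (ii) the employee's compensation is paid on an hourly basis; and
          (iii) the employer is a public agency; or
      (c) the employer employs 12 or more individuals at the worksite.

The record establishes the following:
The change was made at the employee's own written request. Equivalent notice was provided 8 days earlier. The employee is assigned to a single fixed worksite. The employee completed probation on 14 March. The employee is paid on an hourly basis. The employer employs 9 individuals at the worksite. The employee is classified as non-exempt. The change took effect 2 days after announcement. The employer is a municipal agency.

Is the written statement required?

(a) < 10 days' notice — holds.
(b) not employee-requested — fails.
(1) = T OR F = true.
(a) no recent notice — not met.
(b) non-exempt — satisfied.
(2) = F OR T = true.
(a) not (fixed location) — not met.
(i) past probation — satisfied.
(ii) hourly-paid — met.
(iii) public agency — satisfied.
So (b) is satisfied (T AND T AND T).
(c) ≥ 12 at site — not met.
So (3) is satisfied (F OR T OR F).
Overall = T AND T AND T = true.

Yes — required.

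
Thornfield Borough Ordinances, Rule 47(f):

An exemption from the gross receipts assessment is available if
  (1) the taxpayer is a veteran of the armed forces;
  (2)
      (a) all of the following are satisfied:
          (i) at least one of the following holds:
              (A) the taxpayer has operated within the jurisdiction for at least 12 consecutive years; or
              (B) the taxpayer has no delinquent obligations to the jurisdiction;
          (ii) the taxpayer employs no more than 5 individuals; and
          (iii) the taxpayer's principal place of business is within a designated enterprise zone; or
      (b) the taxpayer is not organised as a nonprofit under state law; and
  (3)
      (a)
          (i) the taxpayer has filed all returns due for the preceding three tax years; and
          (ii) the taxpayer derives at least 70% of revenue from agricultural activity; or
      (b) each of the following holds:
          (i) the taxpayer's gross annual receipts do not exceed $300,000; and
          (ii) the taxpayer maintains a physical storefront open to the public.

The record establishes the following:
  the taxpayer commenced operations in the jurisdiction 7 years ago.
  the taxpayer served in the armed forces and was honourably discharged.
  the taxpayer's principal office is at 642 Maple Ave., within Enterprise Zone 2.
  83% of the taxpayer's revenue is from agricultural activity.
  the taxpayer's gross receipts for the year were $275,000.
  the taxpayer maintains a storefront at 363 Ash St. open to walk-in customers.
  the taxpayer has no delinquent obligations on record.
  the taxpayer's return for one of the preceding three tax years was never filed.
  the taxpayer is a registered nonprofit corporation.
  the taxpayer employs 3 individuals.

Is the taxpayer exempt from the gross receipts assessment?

(1) veteran — holds.
(A) ≥ 12 yrs in jurisdiction — not satisfied.
(B) no delinquency — satisfied.
(i): F OR T → true.
(ii) ≤ 5 employees — holds.
(iii) in enterprise zone — met.
So (a) is satisfied (T AND T AND T).
(b) not (nonprofit) — fails.
(2) = T OR F = true.
(i) returns current — not met.
(ii) ≥70% agricultural — met.
(a) = F AND T = false.
(i) receipts ≤ $300,000 — satisfied.
(ii) has storefront — met.
(b): T AND T → true.
(3): F OR T → true.
Overall: T AND T AND T → true.

Yes — exempt.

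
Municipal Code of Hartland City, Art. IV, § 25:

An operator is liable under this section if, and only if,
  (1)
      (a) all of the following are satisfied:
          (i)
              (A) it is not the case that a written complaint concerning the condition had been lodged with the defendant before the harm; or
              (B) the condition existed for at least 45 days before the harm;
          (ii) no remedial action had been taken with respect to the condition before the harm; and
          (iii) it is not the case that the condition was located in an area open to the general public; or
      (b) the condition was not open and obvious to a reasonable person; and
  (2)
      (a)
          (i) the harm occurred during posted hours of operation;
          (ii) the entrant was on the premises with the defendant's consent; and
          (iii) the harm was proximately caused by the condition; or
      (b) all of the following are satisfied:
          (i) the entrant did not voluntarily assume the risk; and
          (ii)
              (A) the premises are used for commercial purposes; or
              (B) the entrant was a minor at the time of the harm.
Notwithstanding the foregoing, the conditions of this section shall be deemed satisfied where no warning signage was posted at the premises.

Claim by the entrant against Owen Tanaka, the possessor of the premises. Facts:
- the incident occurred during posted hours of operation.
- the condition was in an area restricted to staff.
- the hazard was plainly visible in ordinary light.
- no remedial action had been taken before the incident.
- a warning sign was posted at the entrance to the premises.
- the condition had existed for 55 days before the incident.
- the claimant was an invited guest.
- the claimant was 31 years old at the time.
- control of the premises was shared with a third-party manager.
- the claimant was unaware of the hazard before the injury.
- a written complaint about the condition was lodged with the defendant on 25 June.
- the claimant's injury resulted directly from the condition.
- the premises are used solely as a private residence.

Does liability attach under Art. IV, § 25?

Yes — liable.

(A) not (complaint lodged) — not satisfied.
(B) condition ≥45 days old — met.
(i): F OR T → true.
(ii) no remedial action — holds.
(iii) not (public area) — met.
So (a) is satisfied (T AND T AND T).
(b) not open/obvious — not met.
(1): T OR F → true.
(i) during posted hours — met.
(ii) consent to enter — satisfied.
(iii) proximate cause — met.
(a) = T AND T AND T = true.
(i) no assumed risk — satisfied.
(A) commercial use — fails.
(B) entrant a minor — not met.
So (ii) is not satisfied (F OR F).
(b): T AND F → false.
(2): T OR F → true.
Overall = T AND T = true.
Exception (no signage posted) — not satisfied.
Result: main true OR exception false → true.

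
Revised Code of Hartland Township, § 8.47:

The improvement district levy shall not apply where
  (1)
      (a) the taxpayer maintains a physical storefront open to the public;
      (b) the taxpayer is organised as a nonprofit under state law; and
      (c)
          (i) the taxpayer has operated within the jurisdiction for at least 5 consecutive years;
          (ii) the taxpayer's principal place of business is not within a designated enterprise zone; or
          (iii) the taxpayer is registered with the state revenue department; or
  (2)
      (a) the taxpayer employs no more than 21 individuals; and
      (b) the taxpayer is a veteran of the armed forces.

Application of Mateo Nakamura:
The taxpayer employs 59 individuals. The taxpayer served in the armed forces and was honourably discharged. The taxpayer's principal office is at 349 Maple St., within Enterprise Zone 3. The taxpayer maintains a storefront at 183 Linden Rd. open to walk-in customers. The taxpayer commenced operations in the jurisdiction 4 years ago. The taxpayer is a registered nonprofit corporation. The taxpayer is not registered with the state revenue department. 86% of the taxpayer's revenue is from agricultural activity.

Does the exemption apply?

(a) has storefront — holds.
(b) nonprofit — holds.
(i) ≥ 5 yrs in jurisdiction — fails.
(ii) not (in enterprise zone) — not satisfied.
(iii) state-registered — fails.
So (c) is not satisfied (F OR F OR F).
So (1) is not satisfied (T AND T AND F).
(a) ≤ 21 employees — not satisfied.
(b) veteran — holds.
(2): F AND T → false.
So Overall is not satisfied (F OR F).

No — not exempt.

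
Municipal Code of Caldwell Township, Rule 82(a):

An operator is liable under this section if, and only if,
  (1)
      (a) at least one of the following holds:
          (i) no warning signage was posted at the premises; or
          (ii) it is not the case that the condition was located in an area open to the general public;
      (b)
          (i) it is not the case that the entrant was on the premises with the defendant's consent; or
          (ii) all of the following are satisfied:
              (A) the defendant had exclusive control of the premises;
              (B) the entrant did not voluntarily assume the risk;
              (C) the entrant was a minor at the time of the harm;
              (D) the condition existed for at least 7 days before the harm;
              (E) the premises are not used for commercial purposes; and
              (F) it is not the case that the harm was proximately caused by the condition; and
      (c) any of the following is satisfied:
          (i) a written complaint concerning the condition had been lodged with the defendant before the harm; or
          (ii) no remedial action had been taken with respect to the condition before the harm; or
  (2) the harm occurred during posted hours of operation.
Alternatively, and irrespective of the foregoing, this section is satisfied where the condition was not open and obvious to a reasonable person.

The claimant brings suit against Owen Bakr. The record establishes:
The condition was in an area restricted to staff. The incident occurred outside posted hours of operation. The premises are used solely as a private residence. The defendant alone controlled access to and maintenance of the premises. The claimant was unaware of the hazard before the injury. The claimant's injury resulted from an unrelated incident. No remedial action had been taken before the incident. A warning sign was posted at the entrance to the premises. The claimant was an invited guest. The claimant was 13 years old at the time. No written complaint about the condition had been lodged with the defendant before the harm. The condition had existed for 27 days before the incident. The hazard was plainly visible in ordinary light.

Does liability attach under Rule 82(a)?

Yes — liable.

(i) no signage posted — fails.
(ii) not (public area) — satisfied.
So (a) is satisfied (F OR T).
(i) not (consent to enter) — fails.
(A) exclusive control — holds.
(B) no assumed risk — met.
(C) entrant a minor — satisfied.
(D) condition ≥7 days old — met.
(E) not (commercial use) — satisfied.
(F) not (proximate cause) — satisfied.
(ii) = T AND T AND T AND T AND T AND T = true.
(b) = F OR T = true.
(i) complaint lodged — not satisfied.
(ii) no remedial action — satisfied.
So (c) is satisfied (F OR T).
So (1) is satisfied (T AND T AND T).
(2) during posted hours — not met.
Overall: T OR F → true.
Exception (not open/obvious) — not satisfied.
Result: main true OR exception false → true.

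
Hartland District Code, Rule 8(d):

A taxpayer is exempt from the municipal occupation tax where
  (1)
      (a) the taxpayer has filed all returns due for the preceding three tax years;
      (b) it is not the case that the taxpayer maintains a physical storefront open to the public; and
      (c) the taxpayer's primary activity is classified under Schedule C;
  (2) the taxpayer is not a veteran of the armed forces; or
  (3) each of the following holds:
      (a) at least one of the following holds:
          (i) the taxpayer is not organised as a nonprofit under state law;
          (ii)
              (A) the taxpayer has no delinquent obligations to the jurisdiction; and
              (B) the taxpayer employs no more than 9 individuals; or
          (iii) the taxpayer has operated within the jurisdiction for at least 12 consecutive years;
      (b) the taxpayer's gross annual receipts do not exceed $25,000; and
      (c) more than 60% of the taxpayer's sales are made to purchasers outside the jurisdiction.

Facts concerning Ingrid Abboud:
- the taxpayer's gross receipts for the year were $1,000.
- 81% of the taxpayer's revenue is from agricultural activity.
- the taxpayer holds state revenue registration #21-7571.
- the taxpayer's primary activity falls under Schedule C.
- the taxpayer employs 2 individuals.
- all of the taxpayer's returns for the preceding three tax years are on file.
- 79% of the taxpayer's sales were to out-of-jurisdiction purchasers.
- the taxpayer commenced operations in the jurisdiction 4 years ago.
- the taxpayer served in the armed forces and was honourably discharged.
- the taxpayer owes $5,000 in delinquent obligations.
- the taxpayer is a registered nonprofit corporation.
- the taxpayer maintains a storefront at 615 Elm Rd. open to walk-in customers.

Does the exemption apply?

(a) returns current — holds.
(b) not (has storefront) — not met.
(c) Schedule C activity — satisfied.
So (1) is not satisfied (T AND F AND T).
(2) not (veteran) — not satisfied.
(i) not (nonprofit) — not met.
(A) no delinquency — fails.
(B) ≤ 9 employees — satisfied.
(ii): F AND T → false.
(iii) ≥ 12 yrs in jurisdiction — not met.
(a) = F OR F OR F = false.
(b) receipts ≤ $25,000 — holds.
(c) >60% out-of-jur. sales — holds.
(3): F AND T AND T → false.
Overall = F OR F OR F = false.

No — not exempt.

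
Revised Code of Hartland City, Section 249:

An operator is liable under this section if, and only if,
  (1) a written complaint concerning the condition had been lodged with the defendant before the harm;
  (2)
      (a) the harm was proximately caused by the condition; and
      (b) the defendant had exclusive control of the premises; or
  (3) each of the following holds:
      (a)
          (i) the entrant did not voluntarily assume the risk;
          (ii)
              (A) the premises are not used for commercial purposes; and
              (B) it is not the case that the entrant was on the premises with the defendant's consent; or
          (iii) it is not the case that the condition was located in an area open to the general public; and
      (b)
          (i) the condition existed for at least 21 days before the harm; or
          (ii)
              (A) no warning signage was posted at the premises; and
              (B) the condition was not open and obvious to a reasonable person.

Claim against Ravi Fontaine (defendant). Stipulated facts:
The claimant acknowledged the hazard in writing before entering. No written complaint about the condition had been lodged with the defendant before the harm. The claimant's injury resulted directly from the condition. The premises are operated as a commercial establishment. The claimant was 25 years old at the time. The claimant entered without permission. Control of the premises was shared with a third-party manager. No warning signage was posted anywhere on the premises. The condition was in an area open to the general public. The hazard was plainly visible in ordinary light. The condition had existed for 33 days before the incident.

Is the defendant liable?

(1) complaint lodged — not satisfied.
(a) proximate cause — satisfied.
(b) exclusive control — fails.
So (2) is not satisfied (T AND F).
(i) no assumed risk — not met.
(A) not (commercial use) — not satisfied.
(B) not (consent to enter) — holds.
(ii) = F AND T = false.
(iii) not (public area) — not satisfied.
(a): F OR F OR F → false.
(i) condition ≥21 days old — met.
(A) no signage posted — holds.
(B) not open/obvious — not satisfied.
(ii): T AND F → false.
(b) = T OR F = true.
(3): F AND T → false.
Overall: F OR F OR F → false.

No — not liable.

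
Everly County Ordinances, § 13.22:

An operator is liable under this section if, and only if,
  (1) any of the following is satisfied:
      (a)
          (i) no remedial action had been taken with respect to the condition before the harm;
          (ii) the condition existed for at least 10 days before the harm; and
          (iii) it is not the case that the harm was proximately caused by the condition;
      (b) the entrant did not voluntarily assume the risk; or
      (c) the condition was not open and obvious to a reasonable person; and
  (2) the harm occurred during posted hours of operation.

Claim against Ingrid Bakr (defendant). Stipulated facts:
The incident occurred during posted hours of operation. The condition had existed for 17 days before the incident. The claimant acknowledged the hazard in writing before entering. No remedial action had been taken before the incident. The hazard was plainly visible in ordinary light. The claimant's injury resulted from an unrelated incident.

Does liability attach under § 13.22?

Yes — liable.

(i) no remedial action — holds.
(ii) condition ≥10 days old — satisfied.
(iii) not (proximate cause) — satisfied.
(a) = T AND T AND T = true.
(b) no assumed risk — fails.
(c) not open/obvious — not satisfied.
(1): T OR F OR F → true.
(2) during posted hours — met.
So Overall is satisfied (T AND T).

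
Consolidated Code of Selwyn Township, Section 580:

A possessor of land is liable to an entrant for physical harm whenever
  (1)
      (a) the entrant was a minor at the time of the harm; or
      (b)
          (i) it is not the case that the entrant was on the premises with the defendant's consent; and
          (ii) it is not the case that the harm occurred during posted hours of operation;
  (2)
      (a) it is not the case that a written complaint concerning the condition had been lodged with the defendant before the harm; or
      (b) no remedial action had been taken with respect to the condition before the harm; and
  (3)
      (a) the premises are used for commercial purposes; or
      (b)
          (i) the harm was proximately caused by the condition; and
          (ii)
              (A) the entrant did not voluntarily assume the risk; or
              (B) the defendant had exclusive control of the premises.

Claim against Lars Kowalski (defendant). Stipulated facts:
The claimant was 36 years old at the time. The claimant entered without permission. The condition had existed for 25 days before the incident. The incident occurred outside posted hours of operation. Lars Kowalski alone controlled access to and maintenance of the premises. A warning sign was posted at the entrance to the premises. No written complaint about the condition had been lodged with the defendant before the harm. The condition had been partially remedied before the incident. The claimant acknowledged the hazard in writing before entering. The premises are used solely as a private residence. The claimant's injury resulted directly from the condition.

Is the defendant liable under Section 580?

(a) entrant a minor — fails.
(i) not (consent to enter) — holds.
(ii) not (during posted hours) — met.
(b): T AND T → true.
(1): F OR T → true.
(a) not (complaint lodged) — satisfied.
(b) no remedial action — not met.
(2) = T OR F = true.
(a) commercial use — not met.
(i) proximate cause — met.
(A) no assumed risk — not met.
(B) exclusive control — met.
So (ii) is satisfied (F OR T).
(b): T AND T → true.
(3) = F OR T = true.
Overall = T AND T AND T = true.

Yes — liable.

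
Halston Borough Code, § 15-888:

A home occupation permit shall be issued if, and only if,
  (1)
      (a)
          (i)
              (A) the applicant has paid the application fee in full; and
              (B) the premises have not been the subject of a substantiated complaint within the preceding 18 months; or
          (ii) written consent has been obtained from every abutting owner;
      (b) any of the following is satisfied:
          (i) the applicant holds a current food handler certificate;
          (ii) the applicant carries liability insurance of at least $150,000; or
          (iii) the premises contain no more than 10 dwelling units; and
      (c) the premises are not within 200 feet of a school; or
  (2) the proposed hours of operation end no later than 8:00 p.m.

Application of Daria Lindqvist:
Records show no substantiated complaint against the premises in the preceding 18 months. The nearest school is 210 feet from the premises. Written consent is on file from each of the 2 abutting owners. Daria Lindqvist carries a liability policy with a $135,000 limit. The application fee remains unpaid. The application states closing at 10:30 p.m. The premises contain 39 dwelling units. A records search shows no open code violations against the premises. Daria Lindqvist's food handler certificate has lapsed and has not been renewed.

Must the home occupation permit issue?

No — denied.

(A) fee paid — fails.
(B) no complaint in 18 mo. — holds.
So (i) is not satisfied (F AND T).
(ii) all abutters consent — met.
(a) = F OR T = true.
(i) food handler cert. — not met.
(ii) insurance ≥ $150,000 — not met.
(iii) ≤ 10 units — not met.
(b) = F OR F OR F = false.
(c) ≥200 ft from school — satisfied.
(1): T AND F AND T → false.
(2) closes by 8 p.m. — fails.
So Overall is not satisfied (F OR F).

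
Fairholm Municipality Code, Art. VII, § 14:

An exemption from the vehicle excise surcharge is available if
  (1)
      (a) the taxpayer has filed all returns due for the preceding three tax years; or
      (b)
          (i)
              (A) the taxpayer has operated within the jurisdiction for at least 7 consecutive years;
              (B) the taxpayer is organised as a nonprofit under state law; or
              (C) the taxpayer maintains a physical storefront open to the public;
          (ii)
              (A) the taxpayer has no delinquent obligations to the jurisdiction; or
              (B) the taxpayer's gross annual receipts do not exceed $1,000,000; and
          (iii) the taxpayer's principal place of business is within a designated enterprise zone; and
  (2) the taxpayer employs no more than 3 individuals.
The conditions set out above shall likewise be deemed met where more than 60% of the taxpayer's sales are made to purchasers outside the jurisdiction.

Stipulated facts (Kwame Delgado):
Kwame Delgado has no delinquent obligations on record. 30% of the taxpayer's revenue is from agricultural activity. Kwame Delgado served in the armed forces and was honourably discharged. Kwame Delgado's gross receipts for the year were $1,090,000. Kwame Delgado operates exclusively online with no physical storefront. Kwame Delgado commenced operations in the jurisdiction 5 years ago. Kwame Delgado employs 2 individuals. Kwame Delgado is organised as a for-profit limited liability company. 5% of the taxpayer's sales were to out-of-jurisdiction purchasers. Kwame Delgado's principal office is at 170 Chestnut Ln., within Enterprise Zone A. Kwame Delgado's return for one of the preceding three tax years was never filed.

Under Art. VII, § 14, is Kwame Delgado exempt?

No — not exempt.

(a) returns current — not met.
(A) ≥ 7 yrs in jurisdiction — not met.
(B) nonprofit — fails.
(C) has storefront — fails.
(i): F OR F OR F → false.
(A) no delinquency — holds.
(B) receipts ≤ $1,000,000 — not satisfied.
(ii): T OR F → true.
(iii) in enterprise zone — satisfied.
(b): F AND T AND T → false.
So (1) is not satisfied (F OR F).
(2) ≤ 3 employees — holds.
So Overall is not satisfied (F AND T).
Exception (>60% out-of-jur. sales) — not satisfied.
Result: main false OR exception false → false.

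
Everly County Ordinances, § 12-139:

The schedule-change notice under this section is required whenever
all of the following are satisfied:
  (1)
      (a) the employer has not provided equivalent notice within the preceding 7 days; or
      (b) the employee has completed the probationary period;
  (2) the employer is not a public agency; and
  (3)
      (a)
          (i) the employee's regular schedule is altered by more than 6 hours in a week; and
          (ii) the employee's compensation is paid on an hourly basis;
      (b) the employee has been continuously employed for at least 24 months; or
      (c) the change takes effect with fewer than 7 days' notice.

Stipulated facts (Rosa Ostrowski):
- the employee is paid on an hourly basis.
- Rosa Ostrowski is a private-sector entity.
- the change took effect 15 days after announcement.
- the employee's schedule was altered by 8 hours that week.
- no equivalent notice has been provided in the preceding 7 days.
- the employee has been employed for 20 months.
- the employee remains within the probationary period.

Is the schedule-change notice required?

Yes — required.

(a) no recent notice — holds.
(b) past probation — not met.
So (1) is satisfied (T OR F).
(2) not (public agency) — holds.
(i) schedule shift > 6h — satisfied.
(ii) hourly-paid — met.
(a) = T AND T = true.
(b) tenure ≥ 24 mo. — not satisfied.
(c) < 7 days' notice — not satisfied.
(3): T OR F OR F → true.
Overall = T AND T AND T = true.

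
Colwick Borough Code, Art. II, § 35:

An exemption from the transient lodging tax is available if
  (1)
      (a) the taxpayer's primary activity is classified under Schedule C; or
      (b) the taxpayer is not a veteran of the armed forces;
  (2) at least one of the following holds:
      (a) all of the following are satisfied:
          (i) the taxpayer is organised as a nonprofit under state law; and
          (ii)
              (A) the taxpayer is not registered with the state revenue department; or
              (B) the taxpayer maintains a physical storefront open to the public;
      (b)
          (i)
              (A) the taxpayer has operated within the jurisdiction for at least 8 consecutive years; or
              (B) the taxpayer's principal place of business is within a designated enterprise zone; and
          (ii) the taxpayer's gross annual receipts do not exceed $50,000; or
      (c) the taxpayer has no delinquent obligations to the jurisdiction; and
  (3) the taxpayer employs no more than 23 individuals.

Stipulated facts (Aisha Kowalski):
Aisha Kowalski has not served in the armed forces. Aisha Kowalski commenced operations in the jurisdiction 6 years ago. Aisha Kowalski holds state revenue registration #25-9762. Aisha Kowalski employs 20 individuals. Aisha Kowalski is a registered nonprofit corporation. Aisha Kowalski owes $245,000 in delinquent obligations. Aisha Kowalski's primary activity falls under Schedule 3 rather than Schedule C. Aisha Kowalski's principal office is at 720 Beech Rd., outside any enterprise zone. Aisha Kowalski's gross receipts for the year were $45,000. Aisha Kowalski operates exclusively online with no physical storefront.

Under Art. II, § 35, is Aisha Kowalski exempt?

(a) Schedule C activity — not satisfied.
(b) not (veteran) — holds.
(1): F OR T → true.
(i) nonprofit — met.
(A) not (state-registered) — not satisfied.
(B) has storefront — fails.
So (ii) is not satisfied (F OR F).
So (a) is not satisfied (T AND F).
(A) ≥ 8 yrs in jurisdiction — fails.
(B) in enterprise zone — not met.
(i): F OR F → false.
(ii) receipts ≤ $50,000 — satisfied.
So (b) is not satisfied (F AND T).
(c) no delinquency — not met.
(2) = F OR F OR F = false.
(3) ≤ 23 employees — holds.
Overall: T AND F AND T → false.

No — not exempt.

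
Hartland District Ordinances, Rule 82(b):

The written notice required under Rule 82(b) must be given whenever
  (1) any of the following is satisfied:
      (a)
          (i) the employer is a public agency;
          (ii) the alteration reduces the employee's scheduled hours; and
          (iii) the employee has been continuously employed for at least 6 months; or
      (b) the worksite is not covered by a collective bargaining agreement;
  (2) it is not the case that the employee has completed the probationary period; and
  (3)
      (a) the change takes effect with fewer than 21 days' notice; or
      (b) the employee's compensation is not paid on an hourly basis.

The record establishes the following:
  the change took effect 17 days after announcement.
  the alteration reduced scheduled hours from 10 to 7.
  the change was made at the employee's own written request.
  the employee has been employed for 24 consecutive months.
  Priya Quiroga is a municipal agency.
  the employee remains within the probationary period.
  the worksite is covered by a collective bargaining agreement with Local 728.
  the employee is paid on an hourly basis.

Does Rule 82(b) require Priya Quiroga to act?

(i) public agency — satisfied.
(ii) hours reduced — holds.
(iii) tenure ≥ 6 mo. — met.
So (a) is satisfied (T AND T AND T).
(b) no CBA — not met.
So (1) is satisfied (T OR F).
(2) not (past probation) — met.
(a) < 21 days' notice — satisfied.
(b) not (hourly-paid) — not met.
(3): T OR F → true.
So Overall is satisfied (T AND T AND T).

Yes — required.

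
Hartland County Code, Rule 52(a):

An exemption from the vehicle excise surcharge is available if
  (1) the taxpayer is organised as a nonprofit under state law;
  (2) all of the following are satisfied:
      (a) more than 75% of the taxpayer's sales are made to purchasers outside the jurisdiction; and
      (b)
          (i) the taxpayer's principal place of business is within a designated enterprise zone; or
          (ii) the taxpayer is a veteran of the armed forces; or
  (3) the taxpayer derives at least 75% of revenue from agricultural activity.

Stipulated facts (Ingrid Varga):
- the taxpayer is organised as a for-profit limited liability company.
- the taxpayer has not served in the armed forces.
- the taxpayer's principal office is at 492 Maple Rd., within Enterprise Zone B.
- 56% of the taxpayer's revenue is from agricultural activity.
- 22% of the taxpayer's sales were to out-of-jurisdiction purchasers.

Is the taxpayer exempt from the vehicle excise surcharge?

(1) nonprofit — not met.
(a) >75% out-of-jur. sales — fails.
(i) in enterprise zone — met.
(ii) veteran — not satisfied.
So (b) is satisfied (T OR F).
(2): F AND T → false.
(3) ≥75% agricultural — not met.
Overall: F OR F OR F → false.

No — not exempt.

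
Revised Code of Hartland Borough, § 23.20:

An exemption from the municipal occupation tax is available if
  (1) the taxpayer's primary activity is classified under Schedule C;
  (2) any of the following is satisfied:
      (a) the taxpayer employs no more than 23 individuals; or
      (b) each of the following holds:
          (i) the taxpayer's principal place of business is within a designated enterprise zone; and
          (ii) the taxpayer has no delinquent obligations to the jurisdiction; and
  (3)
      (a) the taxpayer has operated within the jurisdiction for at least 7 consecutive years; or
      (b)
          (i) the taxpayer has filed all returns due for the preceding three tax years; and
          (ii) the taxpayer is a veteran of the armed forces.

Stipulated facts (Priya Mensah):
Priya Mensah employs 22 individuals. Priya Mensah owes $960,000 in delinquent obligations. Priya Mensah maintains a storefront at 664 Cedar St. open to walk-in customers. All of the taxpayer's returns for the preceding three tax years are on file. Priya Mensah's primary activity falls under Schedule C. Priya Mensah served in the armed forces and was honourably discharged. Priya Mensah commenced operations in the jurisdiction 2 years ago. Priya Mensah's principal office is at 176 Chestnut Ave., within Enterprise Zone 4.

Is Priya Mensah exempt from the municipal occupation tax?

(1) Schedule C activity — holds.
(a) ≤ 23 employees — met.
(i) in enterprise zone — satisfied.
(ii) no delinquency — not met.
(b) = T AND F = false.
(2) = T OR F = true.
(a) ≥ 7 yrs in jurisdiction — fails.
(i) returns current — met.
(ii) veteran — satisfied.
(b) = T AND T = true.
So (3) is satisfied (F OR T).
So Overall is satisfied (T AND T AND T).

Yes — exempt.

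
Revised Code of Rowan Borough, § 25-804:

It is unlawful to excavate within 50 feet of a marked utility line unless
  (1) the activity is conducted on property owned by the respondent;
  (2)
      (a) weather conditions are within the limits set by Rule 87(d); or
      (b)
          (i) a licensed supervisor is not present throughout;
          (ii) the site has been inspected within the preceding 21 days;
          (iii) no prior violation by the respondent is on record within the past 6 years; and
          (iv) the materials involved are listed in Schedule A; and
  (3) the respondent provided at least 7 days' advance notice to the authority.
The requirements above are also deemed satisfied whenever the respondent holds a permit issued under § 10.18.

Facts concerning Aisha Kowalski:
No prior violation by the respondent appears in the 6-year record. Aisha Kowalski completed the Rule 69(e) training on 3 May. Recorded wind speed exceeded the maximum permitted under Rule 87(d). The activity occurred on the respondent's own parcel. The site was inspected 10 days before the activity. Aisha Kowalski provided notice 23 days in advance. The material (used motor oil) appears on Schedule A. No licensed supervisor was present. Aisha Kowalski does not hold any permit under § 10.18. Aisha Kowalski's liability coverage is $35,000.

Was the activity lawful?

Yes — lawful.

(1) own property — holds.
(a) weather ok — fails.
(i) not (supervisor present) — holds.
(ii) site inspected — satisfied.
(iii) no prior violation — satisfied.
(iv) Schedule A material — satisfied.
So (b) is satisfied (T AND T AND T AND T).
So (2) is satisfied (F OR T).
(3) ≥7 days' notice — met.
So Overall is satisfied (T AND T AND T).
Exception (holds permit) — not satisfied.
Result: main true OR exception false → true.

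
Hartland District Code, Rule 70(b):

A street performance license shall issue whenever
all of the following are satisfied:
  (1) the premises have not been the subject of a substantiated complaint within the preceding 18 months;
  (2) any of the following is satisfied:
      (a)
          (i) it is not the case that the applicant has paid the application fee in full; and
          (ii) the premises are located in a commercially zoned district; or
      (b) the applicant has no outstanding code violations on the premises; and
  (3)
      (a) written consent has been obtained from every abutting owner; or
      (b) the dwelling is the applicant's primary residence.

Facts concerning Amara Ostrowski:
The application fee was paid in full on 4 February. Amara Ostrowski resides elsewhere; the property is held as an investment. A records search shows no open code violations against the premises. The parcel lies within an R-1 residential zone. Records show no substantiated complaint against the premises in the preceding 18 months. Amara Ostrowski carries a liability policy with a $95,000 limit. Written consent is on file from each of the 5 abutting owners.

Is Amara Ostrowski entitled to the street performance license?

(1) no complaint in 18 mo. — holds.
(i) not (fee paid) — fails.
(ii) commercially zoned — not met.
(a) = F AND F = false.
(b) no code violations — holds.
(2): F OR T → true.
(a) all abutters consent — holds.
(b) primary residence — not met.
(3) = T OR F = true.
Overall = T AND T AND T = true.

Yes — granted.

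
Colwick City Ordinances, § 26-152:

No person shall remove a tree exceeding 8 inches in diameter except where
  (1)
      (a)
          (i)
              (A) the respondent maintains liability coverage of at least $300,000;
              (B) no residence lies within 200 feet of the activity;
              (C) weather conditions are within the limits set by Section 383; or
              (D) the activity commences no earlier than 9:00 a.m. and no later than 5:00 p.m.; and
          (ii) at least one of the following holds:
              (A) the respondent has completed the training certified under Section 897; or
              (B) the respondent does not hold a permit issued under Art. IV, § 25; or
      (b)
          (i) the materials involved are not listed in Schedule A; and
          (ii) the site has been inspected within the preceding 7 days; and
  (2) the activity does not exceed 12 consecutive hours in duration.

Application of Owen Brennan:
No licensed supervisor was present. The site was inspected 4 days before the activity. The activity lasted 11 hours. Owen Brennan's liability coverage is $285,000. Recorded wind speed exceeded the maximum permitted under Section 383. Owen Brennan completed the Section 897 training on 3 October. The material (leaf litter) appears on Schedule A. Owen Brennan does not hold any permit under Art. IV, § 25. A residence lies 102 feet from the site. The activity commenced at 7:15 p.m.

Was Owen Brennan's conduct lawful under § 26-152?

(A) coverage ≥ $300,000 — not satisfied.
(B) no residence in 200 ft — not met.
(C) weather ok — not satisfied.
(D) start within hours — fails.
So (i) is not satisfied (F OR F OR F OR F).
(A) training certified — holds.
(B) not (holds permit) — holds.
(ii) = T OR T = true.
So (a) is not satisfied (F AND T).
(i) not (Schedule A material) — not met.
(ii) site inspected — holds.
(b): F AND T → false.
(1) = F OR F = false.
(2) ≤ 12 hrs duration — satisfied.
So Overall is not satisfied (F AND T).

No — unlawful.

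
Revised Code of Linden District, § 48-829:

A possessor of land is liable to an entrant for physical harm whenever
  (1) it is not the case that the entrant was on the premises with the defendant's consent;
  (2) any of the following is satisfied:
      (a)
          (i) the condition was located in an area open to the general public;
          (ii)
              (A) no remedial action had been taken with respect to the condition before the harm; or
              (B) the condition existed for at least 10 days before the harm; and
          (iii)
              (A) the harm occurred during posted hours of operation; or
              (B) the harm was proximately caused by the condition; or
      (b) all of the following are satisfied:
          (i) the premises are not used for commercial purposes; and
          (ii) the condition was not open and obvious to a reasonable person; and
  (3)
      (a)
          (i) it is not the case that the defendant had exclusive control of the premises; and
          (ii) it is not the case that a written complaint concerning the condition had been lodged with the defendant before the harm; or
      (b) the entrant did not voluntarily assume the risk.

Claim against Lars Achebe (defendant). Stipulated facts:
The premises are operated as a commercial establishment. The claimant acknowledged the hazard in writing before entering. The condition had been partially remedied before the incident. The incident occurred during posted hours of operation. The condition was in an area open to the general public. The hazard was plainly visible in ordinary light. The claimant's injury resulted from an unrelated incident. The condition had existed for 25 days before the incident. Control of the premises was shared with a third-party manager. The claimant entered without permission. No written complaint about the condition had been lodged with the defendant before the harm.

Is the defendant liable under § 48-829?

(1) not (consent to enter) — met.
(i) public area — satisfied.
(A) no remedial action — fails.
(B) condition ≥10 days old — holds.
So (ii) is satisfied (F OR T).
(A) during posted hours — met.
(B) proximate cause — not met.
(iii): T OR F → true.
So (a) is satisfied (T AND T AND T).
(i) not (commercial use) — not satisfied.
(ii) not open/obvious — fails.
(b) = F AND F = false.
So (2) is satisfied (T OR F).
(i) not (exclusive control) — met.
(ii) not (complaint lodged) — met.
So (a) is satisfied (T AND T).
(b) no assumed risk — not satisfied.
(3): T OR F → true.
So Overall is satisfied (T AND T AND T).

Yes — liable.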